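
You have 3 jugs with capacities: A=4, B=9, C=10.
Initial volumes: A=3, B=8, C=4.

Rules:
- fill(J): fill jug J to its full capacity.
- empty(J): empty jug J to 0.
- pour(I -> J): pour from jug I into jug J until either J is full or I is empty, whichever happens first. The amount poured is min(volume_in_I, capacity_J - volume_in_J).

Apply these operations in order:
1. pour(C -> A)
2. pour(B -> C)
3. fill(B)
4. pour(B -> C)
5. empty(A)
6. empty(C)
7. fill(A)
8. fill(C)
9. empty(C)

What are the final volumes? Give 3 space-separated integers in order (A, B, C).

Answer: 4 9 0

Derivation:
Step 1: pour(C -> A) -> (A=4 B=8 C=3)
Step 2: pour(B -> C) -> (A=4 B=1 C=10)
Step 3: fill(B) -> (A=4 B=9 C=10)
Step 4: pour(B -> C) -> (A=4 B=9 C=10)
Step 5: empty(A) -> (A=0 B=9 C=10)
Step 6: empty(C) -> (A=0 B=9 C=0)
Step 7: fill(A) -> (A=4 B=9 C=0)
Step 8: fill(C) -> (A=4 B=9 C=10)
Step 9: empty(C) -> (A=4 B=9 C=0)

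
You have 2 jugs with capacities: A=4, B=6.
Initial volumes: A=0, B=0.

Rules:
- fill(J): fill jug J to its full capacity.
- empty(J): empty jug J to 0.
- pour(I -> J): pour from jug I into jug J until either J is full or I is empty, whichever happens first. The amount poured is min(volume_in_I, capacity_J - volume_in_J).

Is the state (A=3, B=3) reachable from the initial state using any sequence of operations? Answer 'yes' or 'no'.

BFS explored all 10 reachable states.
Reachable set includes: (0,0), (0,2), (0,4), (0,6), (2,0), (2,6), (4,0), (4,2), (4,4), (4,6)
Target (A=3, B=3) not in reachable set → no.

Answer: no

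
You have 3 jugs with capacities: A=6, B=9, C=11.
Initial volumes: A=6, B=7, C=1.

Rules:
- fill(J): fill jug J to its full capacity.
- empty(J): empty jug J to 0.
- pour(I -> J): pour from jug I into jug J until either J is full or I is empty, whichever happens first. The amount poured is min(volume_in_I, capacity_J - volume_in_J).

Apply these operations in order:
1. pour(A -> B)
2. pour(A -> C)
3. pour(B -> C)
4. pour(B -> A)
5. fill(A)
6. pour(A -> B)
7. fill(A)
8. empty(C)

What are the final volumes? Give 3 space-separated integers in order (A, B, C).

Step 1: pour(A -> B) -> (A=4 B=9 C=1)
Step 2: pour(A -> C) -> (A=0 B=9 C=5)
Step 3: pour(B -> C) -> (A=0 B=3 C=11)
Step 4: pour(B -> A) -> (A=3 B=0 C=11)
Step 5: fill(A) -> (A=6 B=0 C=11)
Step 6: pour(A -> B) -> (A=0 B=6 C=11)
Step 7: fill(A) -> (A=6 B=6 C=11)
Step 8: empty(C) -> (A=6 B=6 C=0)

Answer: 6 6 0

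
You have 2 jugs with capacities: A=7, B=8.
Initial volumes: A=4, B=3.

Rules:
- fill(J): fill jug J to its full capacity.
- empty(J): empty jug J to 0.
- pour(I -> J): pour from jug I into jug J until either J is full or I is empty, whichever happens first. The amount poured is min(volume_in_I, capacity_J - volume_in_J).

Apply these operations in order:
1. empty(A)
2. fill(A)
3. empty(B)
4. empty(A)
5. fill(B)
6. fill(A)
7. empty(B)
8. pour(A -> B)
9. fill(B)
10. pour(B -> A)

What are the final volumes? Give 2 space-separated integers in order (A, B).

Step 1: empty(A) -> (A=0 B=3)
Step 2: fill(A) -> (A=7 B=3)
Step 3: empty(B) -> (A=7 B=0)
Step 4: empty(A) -> (A=0 B=0)
Step 5: fill(B) -> (A=0 B=8)
Step 6: fill(A) -> (A=7 B=8)
Step 7: empty(B) -> (A=7 B=0)
Step 8: pour(A -> B) -> (A=0 B=7)
Step 9: fill(B) -> (A=0 B=8)
Step 10: pour(B -> A) -> (A=7 B=1)

Answer: 7 1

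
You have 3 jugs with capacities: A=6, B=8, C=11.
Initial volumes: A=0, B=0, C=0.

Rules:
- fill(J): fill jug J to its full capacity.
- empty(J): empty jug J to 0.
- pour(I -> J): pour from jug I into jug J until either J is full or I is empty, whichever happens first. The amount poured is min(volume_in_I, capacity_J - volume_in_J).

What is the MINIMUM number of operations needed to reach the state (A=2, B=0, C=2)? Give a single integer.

BFS from (A=0, B=0, C=0). One shortest path:
  1. fill(B) -> (A=0 B=8 C=0)
  2. pour(B -> A) -> (A=6 B=2 C=0)
  3. empty(A) -> (A=0 B=2 C=0)
  4. pour(B -> C) -> (A=0 B=0 C=2)
  5. fill(B) -> (A=0 B=8 C=2)
  6. pour(B -> A) -> (A=6 B=2 C=2)
  7. empty(A) -> (A=0 B=2 C=2)
  8. pour(B -> A) -> (A=2 B=0 C=2)
Reached target in 8 moves.

Answer: 8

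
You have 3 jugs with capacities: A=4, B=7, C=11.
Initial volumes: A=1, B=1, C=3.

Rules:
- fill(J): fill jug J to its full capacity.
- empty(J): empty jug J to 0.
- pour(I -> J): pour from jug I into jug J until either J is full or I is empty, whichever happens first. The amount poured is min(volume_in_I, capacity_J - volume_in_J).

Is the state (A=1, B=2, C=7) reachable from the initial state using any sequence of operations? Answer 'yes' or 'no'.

Answer: no

Derivation:
BFS explored all 301 reachable states.
Reachable set includes: (0,0,0), (0,0,1), (0,0,2), (0,0,3), (0,0,4), (0,0,5), (0,0,6), (0,0,7), (0,0,8), (0,0,9), (0,0,10), (0,0,11) ...
Target (A=1, B=2, C=7) not in reachable set → no.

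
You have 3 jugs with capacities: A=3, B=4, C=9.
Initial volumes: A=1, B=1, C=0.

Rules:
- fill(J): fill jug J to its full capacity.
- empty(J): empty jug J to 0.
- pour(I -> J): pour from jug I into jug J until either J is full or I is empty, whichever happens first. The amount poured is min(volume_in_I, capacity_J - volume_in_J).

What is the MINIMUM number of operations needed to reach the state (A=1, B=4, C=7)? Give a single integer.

BFS from (A=1, B=1, C=0). One shortest path:
  1. fill(C) -> (A=1 B=1 C=9)
  2. pour(C -> A) -> (A=3 B=1 C=7)
  3. empty(A) -> (A=0 B=1 C=7)
  4. pour(B -> A) -> (A=1 B=0 C=7)
  5. fill(B) -> (A=1 B=4 C=7)
Reached target in 5 moves.

Answer: 5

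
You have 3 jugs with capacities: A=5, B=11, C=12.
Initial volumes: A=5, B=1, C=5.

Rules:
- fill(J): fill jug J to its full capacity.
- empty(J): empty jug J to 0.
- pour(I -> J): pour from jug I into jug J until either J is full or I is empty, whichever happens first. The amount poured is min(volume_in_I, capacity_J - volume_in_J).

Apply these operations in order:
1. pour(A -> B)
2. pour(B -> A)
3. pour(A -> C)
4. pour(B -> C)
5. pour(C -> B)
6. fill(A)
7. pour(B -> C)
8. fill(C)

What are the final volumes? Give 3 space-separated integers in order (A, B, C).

Answer: 5 0 12

Derivation:
Step 1: pour(A -> B) -> (A=0 B=6 C=5)
Step 2: pour(B -> A) -> (A=5 B=1 C=5)
Step 3: pour(A -> C) -> (A=0 B=1 C=10)
Step 4: pour(B -> C) -> (A=0 B=0 C=11)
Step 5: pour(C -> B) -> (A=0 B=11 C=0)
Step 6: fill(A) -> (A=5 B=11 C=0)
Step 7: pour(B -> C) -> (A=5 B=0 C=11)
Step 8: fill(C) -> (A=5 B=0 C=12)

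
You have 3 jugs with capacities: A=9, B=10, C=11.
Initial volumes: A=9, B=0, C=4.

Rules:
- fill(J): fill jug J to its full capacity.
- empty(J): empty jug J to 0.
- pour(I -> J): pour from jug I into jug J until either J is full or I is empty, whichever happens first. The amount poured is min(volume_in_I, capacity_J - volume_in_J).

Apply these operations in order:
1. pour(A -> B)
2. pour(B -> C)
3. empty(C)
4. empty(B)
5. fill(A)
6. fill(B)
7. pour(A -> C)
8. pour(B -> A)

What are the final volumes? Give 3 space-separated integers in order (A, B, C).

Answer: 9 1 9

Derivation:
Step 1: pour(A -> B) -> (A=0 B=9 C=4)
Step 2: pour(B -> C) -> (A=0 B=2 C=11)
Step 3: empty(C) -> (A=0 B=2 C=0)
Step 4: empty(B) -> (A=0 B=0 C=0)
Step 5: fill(A) -> (A=9 B=0 C=0)
Step 6: fill(B) -> (A=9 B=10 C=0)
Step 7: pour(A -> C) -> (A=0 B=10 C=9)
Step 8: pour(B -> A) -> (A=9 B=1 C=9)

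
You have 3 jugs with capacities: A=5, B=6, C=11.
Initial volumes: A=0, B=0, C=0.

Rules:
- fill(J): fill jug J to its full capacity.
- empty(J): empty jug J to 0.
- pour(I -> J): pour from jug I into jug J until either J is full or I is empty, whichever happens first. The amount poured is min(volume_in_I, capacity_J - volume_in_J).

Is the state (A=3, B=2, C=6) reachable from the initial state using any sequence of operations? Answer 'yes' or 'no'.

BFS explored all 304 reachable states.
Reachable set includes: (0,0,0), (0,0,1), (0,0,2), (0,0,3), (0,0,4), (0,0,5), (0,0,6), (0,0,7), (0,0,8), (0,0,9), (0,0,10), (0,0,11) ...
Target (A=3, B=2, C=6) not in reachable set → no.

Answer: no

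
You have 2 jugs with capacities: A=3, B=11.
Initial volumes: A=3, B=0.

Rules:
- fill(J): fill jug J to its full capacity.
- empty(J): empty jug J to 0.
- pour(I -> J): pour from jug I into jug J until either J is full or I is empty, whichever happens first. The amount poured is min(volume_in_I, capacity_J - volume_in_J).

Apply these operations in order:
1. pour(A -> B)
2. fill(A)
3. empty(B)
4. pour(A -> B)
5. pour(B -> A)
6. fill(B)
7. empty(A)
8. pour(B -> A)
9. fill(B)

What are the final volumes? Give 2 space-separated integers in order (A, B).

Answer: 3 11

Derivation:
Step 1: pour(A -> B) -> (A=0 B=3)
Step 2: fill(A) -> (A=3 B=3)
Step 3: empty(B) -> (A=3 B=0)
Step 4: pour(A -> B) -> (A=0 B=3)
Step 5: pour(B -> A) -> (A=3 B=0)
Step 6: fill(B) -> (A=3 B=11)
Step 7: empty(A) -> (A=0 B=11)
Step 8: pour(B -> A) -> (A=3 B=8)
Step 9: fill(B) -> (A=3 B=11)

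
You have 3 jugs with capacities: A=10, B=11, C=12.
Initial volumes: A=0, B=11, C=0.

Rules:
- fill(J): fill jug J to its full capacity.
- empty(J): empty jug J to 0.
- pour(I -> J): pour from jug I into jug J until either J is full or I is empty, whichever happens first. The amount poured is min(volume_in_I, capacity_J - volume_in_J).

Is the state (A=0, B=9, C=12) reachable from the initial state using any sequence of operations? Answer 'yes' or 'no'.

Answer: yes

Derivation:
BFS from (A=0, B=11, C=0):
  1. fill(A) -> (A=10 B=11 C=0)
  2. pour(A -> C) -> (A=0 B=11 C=10)
  3. pour(B -> C) -> (A=0 B=9 C=12)
Target reached → yes.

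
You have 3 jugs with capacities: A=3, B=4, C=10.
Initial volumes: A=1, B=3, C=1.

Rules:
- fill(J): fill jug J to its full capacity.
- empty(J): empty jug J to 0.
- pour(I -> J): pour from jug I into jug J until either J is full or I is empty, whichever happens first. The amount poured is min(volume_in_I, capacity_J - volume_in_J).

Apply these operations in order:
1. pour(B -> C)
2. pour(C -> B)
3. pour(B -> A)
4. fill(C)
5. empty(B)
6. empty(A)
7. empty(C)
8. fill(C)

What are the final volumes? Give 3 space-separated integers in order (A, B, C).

Step 1: pour(B -> C) -> (A=1 B=0 C=4)
Step 2: pour(C -> B) -> (A=1 B=4 C=0)
Step 3: pour(B -> A) -> (A=3 B=2 C=0)
Step 4: fill(C) -> (A=3 B=2 C=10)
Step 5: empty(B) -> (A=3 B=0 C=10)
Step 6: empty(A) -> (A=0 B=0 C=10)
Step 7: empty(C) -> (A=0 B=0 C=0)
Step 8: fill(C) -> (A=0 B=0 C=10)

Answer: 0 0 10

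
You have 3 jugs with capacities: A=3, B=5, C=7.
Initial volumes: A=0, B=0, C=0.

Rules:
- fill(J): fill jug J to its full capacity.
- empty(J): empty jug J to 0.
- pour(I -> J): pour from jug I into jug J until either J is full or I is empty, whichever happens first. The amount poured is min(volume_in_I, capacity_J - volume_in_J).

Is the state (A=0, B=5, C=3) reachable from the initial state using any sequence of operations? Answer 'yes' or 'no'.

Answer: yes

Derivation:
BFS from (A=0, B=0, C=0):
  1. fill(A) -> (A=3 B=0 C=0)
  2. fill(B) -> (A=3 B=5 C=0)
  3. pour(A -> C) -> (A=0 B=5 C=3)
Target reached → yes.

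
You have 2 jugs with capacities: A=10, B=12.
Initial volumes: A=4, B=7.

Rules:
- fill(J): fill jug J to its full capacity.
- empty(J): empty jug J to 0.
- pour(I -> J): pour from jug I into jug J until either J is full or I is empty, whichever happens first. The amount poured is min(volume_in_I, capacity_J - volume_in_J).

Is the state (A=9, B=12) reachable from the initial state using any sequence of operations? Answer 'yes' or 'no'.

Answer: yes

Derivation:
BFS from (A=4, B=7):
  1. pour(A -> B) -> (A=0 B=11)
  2. fill(A) -> (A=10 B=11)
  3. pour(A -> B) -> (A=9 B=12)
Target reached → yes.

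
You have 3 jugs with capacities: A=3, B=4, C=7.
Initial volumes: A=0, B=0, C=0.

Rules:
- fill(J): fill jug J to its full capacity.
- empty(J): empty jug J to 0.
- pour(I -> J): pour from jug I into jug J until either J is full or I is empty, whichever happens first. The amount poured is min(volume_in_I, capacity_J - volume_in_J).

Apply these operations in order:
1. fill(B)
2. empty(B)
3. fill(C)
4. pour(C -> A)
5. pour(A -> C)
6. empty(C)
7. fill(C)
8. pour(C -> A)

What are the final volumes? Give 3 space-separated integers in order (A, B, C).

Step 1: fill(B) -> (A=0 B=4 C=0)
Step 2: empty(B) -> (A=0 B=0 C=0)
Step 3: fill(C) -> (A=0 B=0 C=7)
Step 4: pour(C -> A) -> (A=3 B=0 C=4)
Step 5: pour(A -> C) -> (A=0 B=0 C=7)
Step 6: empty(C) -> (A=0 B=0 C=0)
Step 7: fill(C) -> (A=0 B=0 C=7)
Step 8: pour(C -> A) -> (A=3 B=0 C=4)

Answer: 3 0 4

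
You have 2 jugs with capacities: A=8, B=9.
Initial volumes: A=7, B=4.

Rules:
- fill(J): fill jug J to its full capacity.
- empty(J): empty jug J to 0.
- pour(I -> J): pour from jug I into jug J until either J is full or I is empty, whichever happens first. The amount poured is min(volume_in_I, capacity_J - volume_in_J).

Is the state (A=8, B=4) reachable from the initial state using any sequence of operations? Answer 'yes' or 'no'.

Answer: yes

Derivation:
BFS from (A=7, B=4):
  1. fill(A) -> (A=8 B=4)
Target reached → yes.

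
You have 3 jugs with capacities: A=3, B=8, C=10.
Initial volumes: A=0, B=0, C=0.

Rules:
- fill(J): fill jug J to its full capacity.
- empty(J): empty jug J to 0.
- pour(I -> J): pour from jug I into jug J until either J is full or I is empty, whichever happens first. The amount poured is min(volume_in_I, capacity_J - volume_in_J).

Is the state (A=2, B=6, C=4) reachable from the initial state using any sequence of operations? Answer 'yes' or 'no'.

Answer: no

Derivation:
BFS explored all 270 reachable states.
Reachable set includes: (0,0,0), (0,0,1), (0,0,2), (0,0,3), (0,0,4), (0,0,5), (0,0,6), (0,0,7), (0,0,8), (0,0,9), (0,0,10), (0,1,0) ...
Target (A=2, B=6, C=4) not in reachable set → no.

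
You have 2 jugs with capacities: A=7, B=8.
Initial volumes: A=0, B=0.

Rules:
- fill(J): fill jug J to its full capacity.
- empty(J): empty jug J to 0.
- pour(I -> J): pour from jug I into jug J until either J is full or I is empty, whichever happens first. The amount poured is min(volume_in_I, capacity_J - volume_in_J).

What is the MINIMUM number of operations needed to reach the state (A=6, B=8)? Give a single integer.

Answer: 4

Derivation:
BFS from (A=0, B=0). One shortest path:
  1. fill(A) -> (A=7 B=0)
  2. pour(A -> B) -> (A=0 B=7)
  3. fill(A) -> (A=7 B=7)
  4. pour(A -> B) -> (A=6 B=8)
Reached target in 4 moves.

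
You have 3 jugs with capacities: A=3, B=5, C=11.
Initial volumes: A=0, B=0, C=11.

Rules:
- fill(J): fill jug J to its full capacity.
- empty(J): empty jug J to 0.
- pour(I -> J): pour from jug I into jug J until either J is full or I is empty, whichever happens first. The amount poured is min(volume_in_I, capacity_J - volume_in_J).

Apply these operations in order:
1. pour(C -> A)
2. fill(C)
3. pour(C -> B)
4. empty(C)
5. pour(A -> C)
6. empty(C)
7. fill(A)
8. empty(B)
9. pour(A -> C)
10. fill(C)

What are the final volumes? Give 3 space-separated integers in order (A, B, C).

Answer: 0 0 11

Derivation:
Step 1: pour(C -> A) -> (A=3 B=0 C=8)
Step 2: fill(C) -> (A=3 B=0 C=11)
Step 3: pour(C -> B) -> (A=3 B=5 C=6)
Step 4: empty(C) -> (A=3 B=5 C=0)
Step 5: pour(A -> C) -> (A=0 B=5 C=3)
Step 6: empty(C) -> (A=0 B=5 C=0)
Step 7: fill(A) -> (A=3 B=5 C=0)
Step 8: empty(B) -> (A=3 B=0 C=0)
Step 9: pour(A -> C) -> (A=0 B=0 C=3)
Step 10: fill(C) -> (A=0 B=0 C=11)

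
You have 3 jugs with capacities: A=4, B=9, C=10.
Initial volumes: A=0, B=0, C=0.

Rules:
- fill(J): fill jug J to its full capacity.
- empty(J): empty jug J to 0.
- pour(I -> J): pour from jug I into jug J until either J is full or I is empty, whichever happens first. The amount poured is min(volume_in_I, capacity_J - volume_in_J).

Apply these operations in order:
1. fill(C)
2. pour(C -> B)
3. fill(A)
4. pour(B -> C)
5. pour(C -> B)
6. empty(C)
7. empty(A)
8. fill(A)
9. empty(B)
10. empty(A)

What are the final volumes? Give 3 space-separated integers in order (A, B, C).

Step 1: fill(C) -> (A=0 B=0 C=10)
Step 2: pour(C -> B) -> (A=0 B=9 C=1)
Step 3: fill(A) -> (A=4 B=9 C=1)
Step 4: pour(B -> C) -> (A=4 B=0 C=10)
Step 5: pour(C -> B) -> (A=4 B=9 C=1)
Step 6: empty(C) -> (A=4 B=9 C=0)
Step 7: empty(A) -> (A=0 B=9 C=0)
Step 8: fill(A) -> (A=4 B=9 C=0)
Step 9: empty(B) -> (A=4 B=0 C=0)
Step 10: empty(A) -> (A=0 B=0 C=0)

Answer: 0 0 0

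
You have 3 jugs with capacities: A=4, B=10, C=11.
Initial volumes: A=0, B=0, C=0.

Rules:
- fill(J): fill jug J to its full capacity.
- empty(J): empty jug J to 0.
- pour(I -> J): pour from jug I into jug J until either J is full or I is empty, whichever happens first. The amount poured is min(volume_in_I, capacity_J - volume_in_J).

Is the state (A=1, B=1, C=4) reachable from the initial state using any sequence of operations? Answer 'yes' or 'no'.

BFS explored all 390 reachable states.
Reachable set includes: (0,0,0), (0,0,1), (0,0,2), (0,0,3), (0,0,4), (0,0,5), (0,0,6), (0,0,7), (0,0,8), (0,0,9), (0,0,10), (0,0,11) ...
Target (A=1, B=1, C=4) not in reachable set → no.

Answer: no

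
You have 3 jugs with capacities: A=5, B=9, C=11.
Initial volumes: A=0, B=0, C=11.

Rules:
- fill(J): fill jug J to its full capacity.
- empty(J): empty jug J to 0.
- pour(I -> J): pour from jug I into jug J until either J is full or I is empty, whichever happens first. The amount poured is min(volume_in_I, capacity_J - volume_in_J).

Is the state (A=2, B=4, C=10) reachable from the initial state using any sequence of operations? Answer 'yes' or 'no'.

Answer: no

Derivation:
BFS explored all 400 reachable states.
Reachable set includes: (0,0,0), (0,0,1), (0,0,2), (0,0,3), (0,0,4), (0,0,5), (0,0,6), (0,0,7), (0,0,8), (0,0,9), (0,0,10), (0,0,11) ...
Target (A=2, B=4, C=10) not in reachable set → no.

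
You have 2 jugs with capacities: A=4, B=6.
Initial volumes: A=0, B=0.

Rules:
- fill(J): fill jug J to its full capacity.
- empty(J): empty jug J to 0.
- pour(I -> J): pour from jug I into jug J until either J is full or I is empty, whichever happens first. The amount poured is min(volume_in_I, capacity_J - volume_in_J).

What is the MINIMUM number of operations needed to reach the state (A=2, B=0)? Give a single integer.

Answer: 4

Derivation:
BFS from (A=0, B=0). One shortest path:
  1. fill(B) -> (A=0 B=6)
  2. pour(B -> A) -> (A=4 B=2)
  3. empty(A) -> (A=0 B=2)
  4. pour(B -> A) -> (A=2 B=0)
Reached target in 4 moves.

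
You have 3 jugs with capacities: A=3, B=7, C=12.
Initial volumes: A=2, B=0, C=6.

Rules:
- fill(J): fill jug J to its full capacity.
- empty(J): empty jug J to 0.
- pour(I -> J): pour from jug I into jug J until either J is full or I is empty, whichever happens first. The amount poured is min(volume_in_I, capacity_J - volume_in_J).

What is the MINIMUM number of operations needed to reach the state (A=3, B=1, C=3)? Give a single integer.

Answer: 6

Derivation:
BFS from (A=2, B=0, C=6). One shortest path:
  1. fill(A) -> (A=3 B=0 C=6)
  2. fill(B) -> (A=3 B=7 C=6)
  3. pour(B -> C) -> (A=3 B=1 C=12)
  4. empty(C) -> (A=3 B=1 C=0)
  5. pour(A -> C) -> (A=0 B=1 C=3)
  6. fill(A) -> (A=3 B=1 C=3)
Reached target in 6 moves.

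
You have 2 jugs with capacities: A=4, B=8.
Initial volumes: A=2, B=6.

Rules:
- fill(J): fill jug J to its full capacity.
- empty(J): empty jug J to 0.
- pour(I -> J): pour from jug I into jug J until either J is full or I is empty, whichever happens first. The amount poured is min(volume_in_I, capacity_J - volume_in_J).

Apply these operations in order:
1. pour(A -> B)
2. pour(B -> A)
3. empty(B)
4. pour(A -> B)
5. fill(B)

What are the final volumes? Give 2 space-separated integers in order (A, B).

Step 1: pour(A -> B) -> (A=0 B=8)
Step 2: pour(B -> A) -> (A=4 B=4)
Step 3: empty(B) -> (A=4 B=0)
Step 4: pour(A -> B) -> (A=0 B=4)
Step 5: fill(B) -> (A=0 B=8)

Answer: 0 8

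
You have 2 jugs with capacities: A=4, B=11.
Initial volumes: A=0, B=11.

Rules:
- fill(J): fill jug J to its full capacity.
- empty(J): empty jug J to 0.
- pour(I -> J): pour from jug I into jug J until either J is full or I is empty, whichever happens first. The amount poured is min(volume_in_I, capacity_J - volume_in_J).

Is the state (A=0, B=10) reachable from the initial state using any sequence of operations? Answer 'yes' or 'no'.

BFS from (A=0, B=11):
  1. pour(B -> A) -> (A=4 B=7)
  2. empty(A) -> (A=0 B=7)
  3. pour(B -> A) -> (A=4 B=3)
  4. empty(A) -> (A=0 B=3)
  5. pour(B -> A) -> (A=3 B=0)
  6. fill(B) -> (A=3 B=11)
  7. pour(B -> A) -> (A=4 B=10)
  8. empty(A) -> (A=0 B=10)
Target reached → yes.

Answer: yes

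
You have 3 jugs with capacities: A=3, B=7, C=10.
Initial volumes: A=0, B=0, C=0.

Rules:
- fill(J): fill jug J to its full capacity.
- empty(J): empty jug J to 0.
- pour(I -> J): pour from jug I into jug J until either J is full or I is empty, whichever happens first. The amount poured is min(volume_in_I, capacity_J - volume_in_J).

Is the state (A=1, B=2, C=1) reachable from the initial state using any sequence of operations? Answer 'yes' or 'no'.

Answer: no

Derivation:
BFS explored all 244 reachable states.
Reachable set includes: (0,0,0), (0,0,1), (0,0,2), (0,0,3), (0,0,4), (0,0,5), (0,0,6), (0,0,7), (0,0,8), (0,0,9), (0,0,10), (0,1,0) ...
Target (A=1, B=2, C=1) not in reachable set → no.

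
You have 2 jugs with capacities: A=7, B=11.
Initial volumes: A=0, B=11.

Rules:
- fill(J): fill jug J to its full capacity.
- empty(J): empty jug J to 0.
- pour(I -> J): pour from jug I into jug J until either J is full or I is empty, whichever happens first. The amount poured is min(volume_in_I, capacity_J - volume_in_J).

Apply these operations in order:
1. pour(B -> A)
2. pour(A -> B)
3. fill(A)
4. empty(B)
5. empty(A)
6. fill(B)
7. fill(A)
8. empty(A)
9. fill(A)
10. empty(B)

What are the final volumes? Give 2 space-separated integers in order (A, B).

Step 1: pour(B -> A) -> (A=7 B=4)
Step 2: pour(A -> B) -> (A=0 B=11)
Step 3: fill(A) -> (A=7 B=11)
Step 4: empty(B) -> (A=7 B=0)
Step 5: empty(A) -> (A=0 B=0)
Step 6: fill(B) -> (A=0 B=11)
Step 7: fill(A) -> (A=7 B=11)
Step 8: empty(A) -> (A=0 B=11)
Step 9: fill(A) -> (A=7 B=11)
Step 10: empty(B) -> (A=7 B=0)

Answer: 7 0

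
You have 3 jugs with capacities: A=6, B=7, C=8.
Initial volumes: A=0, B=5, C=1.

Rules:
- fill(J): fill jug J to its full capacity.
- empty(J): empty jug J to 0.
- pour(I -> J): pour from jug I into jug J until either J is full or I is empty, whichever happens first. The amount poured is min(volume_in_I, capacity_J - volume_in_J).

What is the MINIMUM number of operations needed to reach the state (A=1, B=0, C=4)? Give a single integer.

Answer: 6

Derivation:
BFS from (A=0, B=5, C=1). One shortest path:
  1. fill(A) -> (A=6 B=5 C=1)
  2. pour(A -> B) -> (A=4 B=7 C=1)
  3. empty(B) -> (A=4 B=0 C=1)
  4. pour(A -> B) -> (A=0 B=4 C=1)
  5. pour(C -> A) -> (A=1 B=4 C=0)
  6. pour(B -> C) -> (A=1 B=0 C=4)
Reached target in 6 moves.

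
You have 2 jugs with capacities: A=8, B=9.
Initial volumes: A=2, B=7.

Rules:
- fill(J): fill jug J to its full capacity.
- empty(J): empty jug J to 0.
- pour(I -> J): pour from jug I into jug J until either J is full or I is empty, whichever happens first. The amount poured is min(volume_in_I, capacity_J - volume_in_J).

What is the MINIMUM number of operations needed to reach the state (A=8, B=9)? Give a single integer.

Answer: 2

Derivation:
BFS from (A=2, B=7). One shortest path:
  1. fill(A) -> (A=8 B=7)
  2. fill(B) -> (A=8 B=9)
Reached target in 2 moves.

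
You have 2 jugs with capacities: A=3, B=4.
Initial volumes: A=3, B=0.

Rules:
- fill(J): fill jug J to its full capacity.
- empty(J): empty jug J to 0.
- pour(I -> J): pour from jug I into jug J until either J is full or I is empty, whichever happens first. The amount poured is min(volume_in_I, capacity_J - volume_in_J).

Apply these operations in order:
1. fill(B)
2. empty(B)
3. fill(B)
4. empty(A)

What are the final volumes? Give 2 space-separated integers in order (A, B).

Step 1: fill(B) -> (A=3 B=4)
Step 2: empty(B) -> (A=3 B=0)
Step 3: fill(B) -> (A=3 B=4)
Step 4: empty(A) -> (A=0 B=4)

Answer: 0 4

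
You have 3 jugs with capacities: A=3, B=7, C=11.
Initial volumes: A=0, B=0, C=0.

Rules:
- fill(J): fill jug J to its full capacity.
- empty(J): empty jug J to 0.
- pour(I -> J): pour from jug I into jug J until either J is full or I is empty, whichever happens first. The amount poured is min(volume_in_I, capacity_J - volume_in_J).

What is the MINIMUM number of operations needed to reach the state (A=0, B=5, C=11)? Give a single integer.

Answer: 7

Derivation:
BFS from (A=0, B=0, C=0). One shortest path:
  1. fill(C) -> (A=0 B=0 C=11)
  2. pour(C -> A) -> (A=3 B=0 C=8)
  3. empty(A) -> (A=0 B=0 C=8)
  4. pour(C -> A) -> (A=3 B=0 C=5)
  5. empty(A) -> (A=0 B=0 C=5)
  6. pour(C -> B) -> (A=0 B=5 C=0)
  7. fill(C) -> (A=0 B=5 C=11)
Reached target in 7 moves.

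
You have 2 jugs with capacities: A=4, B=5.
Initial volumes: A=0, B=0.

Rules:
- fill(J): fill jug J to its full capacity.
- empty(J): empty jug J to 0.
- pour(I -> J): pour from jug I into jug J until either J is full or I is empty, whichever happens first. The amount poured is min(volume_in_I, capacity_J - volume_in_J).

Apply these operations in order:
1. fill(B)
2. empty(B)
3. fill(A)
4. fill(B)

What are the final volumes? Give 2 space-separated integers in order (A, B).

Step 1: fill(B) -> (A=0 B=5)
Step 2: empty(B) -> (A=0 B=0)
Step 3: fill(A) -> (A=4 B=0)
Step 4: fill(B) -> (A=4 B=5)

Answer: 4 5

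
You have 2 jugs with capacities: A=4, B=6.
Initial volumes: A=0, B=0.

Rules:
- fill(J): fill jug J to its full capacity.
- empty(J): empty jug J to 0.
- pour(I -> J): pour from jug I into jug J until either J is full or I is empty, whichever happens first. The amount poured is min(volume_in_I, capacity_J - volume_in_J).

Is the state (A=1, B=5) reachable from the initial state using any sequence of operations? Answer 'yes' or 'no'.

Answer: no

Derivation:
BFS explored all 10 reachable states.
Reachable set includes: (0,0), (0,2), (0,4), (0,6), (2,0), (2,6), (4,0), (4,2), (4,4), (4,6)
Target (A=1, B=5) not in reachable set → no.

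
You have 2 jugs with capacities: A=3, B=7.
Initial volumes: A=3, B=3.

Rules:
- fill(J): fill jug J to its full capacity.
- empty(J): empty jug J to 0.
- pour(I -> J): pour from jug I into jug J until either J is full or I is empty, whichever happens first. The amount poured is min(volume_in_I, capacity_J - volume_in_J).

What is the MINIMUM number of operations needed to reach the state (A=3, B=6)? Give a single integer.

BFS from (A=3, B=3). One shortest path:
  1. pour(A -> B) -> (A=0 B=6)
  2. fill(A) -> (A=3 B=6)
Reached target in 2 moves.

Answer: 2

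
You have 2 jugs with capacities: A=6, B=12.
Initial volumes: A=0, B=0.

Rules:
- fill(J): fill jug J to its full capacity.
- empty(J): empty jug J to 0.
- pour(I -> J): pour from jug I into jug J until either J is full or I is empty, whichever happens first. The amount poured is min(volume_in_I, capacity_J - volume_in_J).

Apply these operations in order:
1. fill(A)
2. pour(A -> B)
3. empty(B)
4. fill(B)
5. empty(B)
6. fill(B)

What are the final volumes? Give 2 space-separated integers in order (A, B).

Answer: 0 12

Derivation:
Step 1: fill(A) -> (A=6 B=0)
Step 2: pour(A -> B) -> (A=0 B=6)
Step 3: empty(B) -> (A=0 B=0)
Step 4: fill(B) -> (A=0 B=12)
Step 5: empty(B) -> (A=0 B=0)
Step 6: fill(B) -> (A=0 B=12)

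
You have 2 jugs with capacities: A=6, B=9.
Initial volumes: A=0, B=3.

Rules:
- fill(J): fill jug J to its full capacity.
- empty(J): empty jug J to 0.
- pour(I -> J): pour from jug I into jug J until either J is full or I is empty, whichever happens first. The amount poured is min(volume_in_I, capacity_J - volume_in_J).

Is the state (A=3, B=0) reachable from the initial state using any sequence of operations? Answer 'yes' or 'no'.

Answer: yes

Derivation:
BFS from (A=0, B=3):
  1. pour(B -> A) -> (A=3 B=0)
Target reached → yes.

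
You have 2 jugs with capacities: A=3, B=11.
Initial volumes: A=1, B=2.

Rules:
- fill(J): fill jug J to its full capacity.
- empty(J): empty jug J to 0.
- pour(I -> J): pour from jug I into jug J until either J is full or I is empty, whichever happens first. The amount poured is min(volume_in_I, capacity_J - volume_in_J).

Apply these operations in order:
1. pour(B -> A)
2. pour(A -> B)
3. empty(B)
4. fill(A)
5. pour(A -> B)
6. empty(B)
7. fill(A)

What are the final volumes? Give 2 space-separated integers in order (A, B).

Step 1: pour(B -> A) -> (A=3 B=0)
Step 2: pour(A -> B) -> (A=0 B=3)
Step 3: empty(B) -> (A=0 B=0)
Step 4: fill(A) -> (A=3 B=0)
Step 5: pour(A -> B) -> (A=0 B=3)
Step 6: empty(B) -> (A=0 B=0)
Step 7: fill(A) -> (A=3 B=0)

Answer: 3 0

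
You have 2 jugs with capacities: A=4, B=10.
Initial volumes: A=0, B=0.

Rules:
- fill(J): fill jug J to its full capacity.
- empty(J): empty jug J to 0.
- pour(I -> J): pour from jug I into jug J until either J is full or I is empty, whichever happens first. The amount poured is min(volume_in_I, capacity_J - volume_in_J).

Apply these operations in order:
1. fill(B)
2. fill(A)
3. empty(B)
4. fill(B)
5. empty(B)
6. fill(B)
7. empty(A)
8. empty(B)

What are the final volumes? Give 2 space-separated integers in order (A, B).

Answer: 0 0

Derivation:
Step 1: fill(B) -> (A=0 B=10)
Step 2: fill(A) -> (A=4 B=10)
Step 3: empty(B) -> (A=4 B=0)
Step 4: fill(B) -> (A=4 B=10)
Step 5: empty(B) -> (A=4 B=0)
Step 6: fill(B) -> (A=4 B=10)
Step 7: empty(A) -> (A=0 B=10)
Step 8: empty(B) -> (A=0 B=0)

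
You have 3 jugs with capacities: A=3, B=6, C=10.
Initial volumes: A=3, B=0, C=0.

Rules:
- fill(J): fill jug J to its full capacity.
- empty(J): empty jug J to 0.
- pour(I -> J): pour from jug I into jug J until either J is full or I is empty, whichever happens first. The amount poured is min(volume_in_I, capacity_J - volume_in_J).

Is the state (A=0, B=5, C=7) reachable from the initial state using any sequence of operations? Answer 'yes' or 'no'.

BFS from (A=3, B=0, C=0):
  1. empty(A) -> (A=0 B=0 C=0)
  2. fill(B) -> (A=0 B=6 C=0)
  3. pour(B -> C) -> (A=0 B=0 C=6)
  4. fill(B) -> (A=0 B=6 C=6)
  5. pour(B -> C) -> (A=0 B=2 C=10)
  6. pour(C -> A) -> (A=3 B=2 C=7)
  7. pour(A -> B) -> (A=0 B=5 C=7)
Target reached → yes.

Answer: yes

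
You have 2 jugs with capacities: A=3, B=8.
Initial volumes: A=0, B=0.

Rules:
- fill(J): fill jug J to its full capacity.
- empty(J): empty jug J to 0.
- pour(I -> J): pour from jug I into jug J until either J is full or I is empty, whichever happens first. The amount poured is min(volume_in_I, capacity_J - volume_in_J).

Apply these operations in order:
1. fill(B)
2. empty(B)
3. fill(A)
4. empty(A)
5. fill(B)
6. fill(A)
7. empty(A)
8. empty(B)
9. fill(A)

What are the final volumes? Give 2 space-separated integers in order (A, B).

Step 1: fill(B) -> (A=0 B=8)
Step 2: empty(B) -> (A=0 B=0)
Step 3: fill(A) -> (A=3 B=0)
Step 4: empty(A) -> (A=0 B=0)
Step 5: fill(B) -> (A=0 B=8)
Step 6: fill(A) -> (A=3 B=8)
Step 7: empty(A) -> (A=0 B=8)
Step 8: empty(B) -> (A=0 B=0)
Step 9: fill(A) -> (A=3 B=0)

Answer: 3 0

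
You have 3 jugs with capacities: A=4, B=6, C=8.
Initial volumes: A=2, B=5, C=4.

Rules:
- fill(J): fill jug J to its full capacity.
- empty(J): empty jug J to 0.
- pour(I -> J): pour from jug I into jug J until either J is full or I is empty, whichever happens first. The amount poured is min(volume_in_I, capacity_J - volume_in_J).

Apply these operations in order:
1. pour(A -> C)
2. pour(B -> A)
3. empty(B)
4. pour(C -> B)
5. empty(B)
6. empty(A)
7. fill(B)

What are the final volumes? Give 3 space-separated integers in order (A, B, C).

Answer: 0 6 0

Derivation:
Step 1: pour(A -> C) -> (A=0 B=5 C=6)
Step 2: pour(B -> A) -> (A=4 B=1 C=6)
Step 3: empty(B) -> (A=4 B=0 C=6)
Step 4: pour(C -> B) -> (A=4 B=6 C=0)
Step 5: empty(B) -> (A=4 B=0 C=0)
Step 6: empty(A) -> (A=0 B=0 C=0)
Step 7: fill(B) -> (A=0 B=6 C=0)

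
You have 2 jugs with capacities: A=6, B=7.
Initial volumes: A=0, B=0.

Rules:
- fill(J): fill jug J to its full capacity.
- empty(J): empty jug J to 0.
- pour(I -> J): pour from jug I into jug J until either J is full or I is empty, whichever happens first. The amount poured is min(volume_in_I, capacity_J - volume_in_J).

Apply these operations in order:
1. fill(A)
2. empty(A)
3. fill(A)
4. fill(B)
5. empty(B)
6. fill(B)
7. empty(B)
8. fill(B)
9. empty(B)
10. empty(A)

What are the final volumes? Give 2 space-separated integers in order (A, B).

Step 1: fill(A) -> (A=6 B=0)
Step 2: empty(A) -> (A=0 B=0)
Step 3: fill(A) -> (A=6 B=0)
Step 4: fill(B) -> (A=6 B=7)
Step 5: empty(B) -> (A=6 B=0)
Step 6: fill(B) -> (A=6 B=7)
Step 7: empty(B) -> (A=6 B=0)
Step 8: fill(B) -> (A=6 B=7)
Step 9: empty(B) -> (A=6 B=0)
Step 10: empty(A) -> (A=0 B=0)

Answer: 0 0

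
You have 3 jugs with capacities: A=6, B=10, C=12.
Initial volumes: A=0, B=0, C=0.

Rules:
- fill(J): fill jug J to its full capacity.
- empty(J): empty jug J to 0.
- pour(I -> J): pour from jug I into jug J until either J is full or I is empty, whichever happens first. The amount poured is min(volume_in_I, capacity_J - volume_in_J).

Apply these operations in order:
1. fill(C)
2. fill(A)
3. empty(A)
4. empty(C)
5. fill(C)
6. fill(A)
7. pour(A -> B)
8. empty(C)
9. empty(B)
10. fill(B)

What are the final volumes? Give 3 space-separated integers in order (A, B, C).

Answer: 0 10 0

Derivation:
Step 1: fill(C) -> (A=0 B=0 C=12)
Step 2: fill(A) -> (A=6 B=0 C=12)
Step 3: empty(A) -> (A=0 B=0 C=12)
Step 4: empty(C) -> (A=0 B=0 C=0)
Step 5: fill(C) -> (A=0 B=0 C=12)
Step 6: fill(A) -> (A=6 B=0 C=12)
Step 7: pour(A -> B) -> (A=0 B=6 C=12)
Step 8: empty(C) -> (A=0 B=6 C=0)
Step 9: empty(B) -> (A=0 B=0 C=0)
Step 10: fill(B) -> (A=0 B=10 C=0)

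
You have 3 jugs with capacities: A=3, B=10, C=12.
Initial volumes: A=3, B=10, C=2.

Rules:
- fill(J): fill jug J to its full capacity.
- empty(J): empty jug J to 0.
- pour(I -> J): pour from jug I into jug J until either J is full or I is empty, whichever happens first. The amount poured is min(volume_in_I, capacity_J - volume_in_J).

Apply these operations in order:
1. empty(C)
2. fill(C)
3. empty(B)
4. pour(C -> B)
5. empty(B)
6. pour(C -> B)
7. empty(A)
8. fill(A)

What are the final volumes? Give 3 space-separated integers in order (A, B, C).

Step 1: empty(C) -> (A=3 B=10 C=0)
Step 2: fill(C) -> (A=3 B=10 C=12)
Step 3: empty(B) -> (A=3 B=0 C=12)
Step 4: pour(C -> B) -> (A=3 B=10 C=2)
Step 5: empty(B) -> (A=3 B=0 C=2)
Step 6: pour(C -> B) -> (A=3 B=2 C=0)
Step 7: empty(A) -> (A=0 B=2 C=0)
Step 8: fill(A) -> (A=3 B=2 C=0)

Answer: 3 2 0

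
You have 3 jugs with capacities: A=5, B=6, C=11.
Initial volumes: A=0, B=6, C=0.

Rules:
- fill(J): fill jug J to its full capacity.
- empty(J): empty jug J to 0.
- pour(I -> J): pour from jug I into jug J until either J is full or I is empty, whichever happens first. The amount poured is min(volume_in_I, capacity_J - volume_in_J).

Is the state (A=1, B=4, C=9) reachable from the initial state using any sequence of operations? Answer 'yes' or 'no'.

BFS explored all 304 reachable states.
Reachable set includes: (0,0,0), (0,0,1), (0,0,2), (0,0,3), (0,0,4), (0,0,5), (0,0,6), (0,0,7), (0,0,8), (0,0,9), (0,0,10), (0,0,11) ...
Target (A=1, B=4, C=9) not in reachable set → no.

Answer: no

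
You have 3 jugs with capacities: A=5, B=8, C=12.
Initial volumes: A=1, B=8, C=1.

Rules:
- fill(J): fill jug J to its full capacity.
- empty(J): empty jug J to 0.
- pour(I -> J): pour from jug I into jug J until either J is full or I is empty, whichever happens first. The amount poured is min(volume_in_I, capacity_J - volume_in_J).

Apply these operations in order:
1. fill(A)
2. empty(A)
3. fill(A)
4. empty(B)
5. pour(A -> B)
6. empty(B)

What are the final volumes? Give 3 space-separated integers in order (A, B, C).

Step 1: fill(A) -> (A=5 B=8 C=1)
Step 2: empty(A) -> (A=0 B=8 C=1)
Step 3: fill(A) -> (A=5 B=8 C=1)
Step 4: empty(B) -> (A=5 B=0 C=1)
Step 5: pour(A -> B) -> (A=0 B=5 C=1)
Step 6: empty(B) -> (A=0 B=0 C=1)

Answer: 0 0 1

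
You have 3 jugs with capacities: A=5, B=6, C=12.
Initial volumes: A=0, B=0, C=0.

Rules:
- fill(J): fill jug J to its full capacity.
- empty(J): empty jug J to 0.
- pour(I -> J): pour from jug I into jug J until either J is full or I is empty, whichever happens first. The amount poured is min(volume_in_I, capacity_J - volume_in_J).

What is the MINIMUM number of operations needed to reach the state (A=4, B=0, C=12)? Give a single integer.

Answer: 6

Derivation:
BFS from (A=0, B=0, C=0). One shortest path:
  1. fill(A) -> (A=5 B=0 C=0)
  2. fill(B) -> (A=5 B=6 C=0)
  3. pour(A -> C) -> (A=0 B=6 C=5)
  4. fill(A) -> (A=5 B=6 C=5)
  5. pour(B -> C) -> (A=5 B=0 C=11)
  6. pour(A -> C) -> (A=4 B=0 C=12)
Reached target in 6 moves.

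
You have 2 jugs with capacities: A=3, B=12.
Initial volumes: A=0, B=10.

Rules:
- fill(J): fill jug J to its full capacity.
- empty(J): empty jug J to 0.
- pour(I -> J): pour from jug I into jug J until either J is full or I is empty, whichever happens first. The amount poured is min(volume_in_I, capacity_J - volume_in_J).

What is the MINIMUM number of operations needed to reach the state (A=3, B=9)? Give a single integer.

BFS from (A=0, B=10). One shortest path:
  1. fill(B) -> (A=0 B=12)
  2. pour(B -> A) -> (A=3 B=9)
Reached target in 2 moves.

Answer: 2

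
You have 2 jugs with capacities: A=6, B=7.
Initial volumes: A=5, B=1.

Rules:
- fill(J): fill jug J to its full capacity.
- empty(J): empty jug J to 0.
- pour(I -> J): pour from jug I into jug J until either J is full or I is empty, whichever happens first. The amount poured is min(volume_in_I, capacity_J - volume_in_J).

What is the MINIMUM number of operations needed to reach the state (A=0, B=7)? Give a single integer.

Answer: 2

Derivation:
BFS from (A=5, B=1). One shortest path:
  1. fill(A) -> (A=6 B=1)
  2. pour(A -> B) -> (A=0 B=7)
Reached target in 2 moves.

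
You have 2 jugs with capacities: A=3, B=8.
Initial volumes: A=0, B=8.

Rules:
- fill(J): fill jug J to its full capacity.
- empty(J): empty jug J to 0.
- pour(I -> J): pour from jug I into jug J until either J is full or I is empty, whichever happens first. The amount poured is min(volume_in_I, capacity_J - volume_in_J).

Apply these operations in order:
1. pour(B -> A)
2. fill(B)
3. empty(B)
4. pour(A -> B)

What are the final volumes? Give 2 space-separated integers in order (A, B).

Answer: 0 3

Derivation:
Step 1: pour(B -> A) -> (A=3 B=5)
Step 2: fill(B) -> (A=3 B=8)
Step 3: empty(B) -> (A=3 B=0)
Step 4: pour(A -> B) -> (A=0 B=3)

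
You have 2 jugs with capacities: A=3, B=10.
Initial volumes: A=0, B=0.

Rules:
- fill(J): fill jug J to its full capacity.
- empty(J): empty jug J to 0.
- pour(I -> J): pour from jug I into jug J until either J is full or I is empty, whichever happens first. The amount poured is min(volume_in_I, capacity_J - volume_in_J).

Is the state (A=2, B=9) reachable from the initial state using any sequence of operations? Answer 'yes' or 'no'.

BFS explored all 26 reachable states.
Reachable set includes: (0,0), (0,1), (0,2), (0,3), (0,4), (0,5), (0,6), (0,7), (0,8), (0,9), (0,10), (1,0) ...
Target (A=2, B=9) not in reachable set → no.

Answer: no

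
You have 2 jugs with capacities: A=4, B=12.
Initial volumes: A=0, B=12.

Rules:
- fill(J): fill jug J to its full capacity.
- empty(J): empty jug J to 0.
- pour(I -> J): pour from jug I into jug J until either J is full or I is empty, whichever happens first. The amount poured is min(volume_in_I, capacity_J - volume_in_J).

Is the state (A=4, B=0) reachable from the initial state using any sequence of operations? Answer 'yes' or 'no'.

Answer: yes

Derivation:
BFS from (A=0, B=12):
  1. fill(A) -> (A=4 B=12)
  2. empty(B) -> (A=4 B=0)
Target reached → yes.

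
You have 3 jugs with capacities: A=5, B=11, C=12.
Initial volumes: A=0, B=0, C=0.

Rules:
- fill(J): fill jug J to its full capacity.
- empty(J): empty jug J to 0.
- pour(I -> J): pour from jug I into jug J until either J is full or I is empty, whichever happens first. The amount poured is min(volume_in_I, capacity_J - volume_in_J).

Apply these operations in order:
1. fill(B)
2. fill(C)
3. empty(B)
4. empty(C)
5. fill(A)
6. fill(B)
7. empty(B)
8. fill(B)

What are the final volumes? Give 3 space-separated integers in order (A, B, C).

Step 1: fill(B) -> (A=0 B=11 C=0)
Step 2: fill(C) -> (A=0 B=11 C=12)
Step 3: empty(B) -> (A=0 B=0 C=12)
Step 4: empty(C) -> (A=0 B=0 C=0)
Step 5: fill(A) -> (A=5 B=0 C=0)
Step 6: fill(B) -> (A=5 B=11 C=0)
Step 7: empty(B) -> (A=5 B=0 C=0)
Step 8: fill(B) -> (A=5 B=11 C=0)

Answer: 5 11 0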